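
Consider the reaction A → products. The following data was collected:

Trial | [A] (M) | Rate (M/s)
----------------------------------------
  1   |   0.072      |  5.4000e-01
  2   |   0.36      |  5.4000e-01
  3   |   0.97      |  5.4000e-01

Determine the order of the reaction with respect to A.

zeroth order (0)

Step 1: Compare trials - when concentration changes, rate stays constant.
Step 2: rate₂/rate₁ = 5.4000e-01/5.4000e-01 = 1
Step 3: [A]₂/[A]₁ = 0.36/0.072 = 5
Step 4: Since rate ratio ≈ (conc ratio)^0, the reaction is zeroth order.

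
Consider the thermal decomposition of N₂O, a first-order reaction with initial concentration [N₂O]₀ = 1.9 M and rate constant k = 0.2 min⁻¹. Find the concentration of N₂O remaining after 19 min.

0.0425 M

Step 1: For a first-order reaction: [N₂O] = [N₂O]₀ × e^(-kt)
Step 2: [N₂O] = 1.9 × e^(-0.2 × 19)
Step 3: [N₂O] = 1.9 × e^(-3.8)
Step 4: [N₂O] = 1.9 × 0.0223708 = 0.0425 M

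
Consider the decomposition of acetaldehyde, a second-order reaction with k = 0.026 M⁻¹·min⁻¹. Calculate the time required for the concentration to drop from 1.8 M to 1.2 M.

10.68 min

Step 1: For second-order: t = (1/[CH₃CHO] - 1/[CH₃CHO]₀)/k
Step 2: t = (1/1.2 - 1/1.8)/0.026
Step 3: t = (0.8333 - 0.5556)/0.026
Step 4: t = 0.2778/0.026 = 10.68 min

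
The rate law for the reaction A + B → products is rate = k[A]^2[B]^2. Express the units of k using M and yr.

M⁻³·yr⁻¹

Step 1: Overall order = 2 + 2 = 4.
Step 2: rate has units M·yr⁻¹; [A]^2[B]^2 has units M^4.
Step 3: k = rate/([A]^2[B]^2), so units of k = M^(1-4)·yr⁻¹ = M⁻³·yr⁻¹.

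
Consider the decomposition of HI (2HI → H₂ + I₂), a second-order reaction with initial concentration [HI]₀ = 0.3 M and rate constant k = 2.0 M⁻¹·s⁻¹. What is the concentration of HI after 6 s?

0.06522 M

Step 1: For a second-order reaction: 1/[HI] = 1/[HI]₀ + kt
Step 2: 1/[HI] = 1/0.3 + 2.0 × 6
Step 3: 1/[HI] = 3.333 + 12 = 15.33
Step 4: [HI] = 1/15.33 = 0.06522 M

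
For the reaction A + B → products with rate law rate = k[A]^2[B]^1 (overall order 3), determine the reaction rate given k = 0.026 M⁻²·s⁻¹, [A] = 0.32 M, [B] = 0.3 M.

0.0007987 M/s

Step 1: The rate law is rate = k[A]^2[B]^1, overall order = 2+1 = 3
Step 2: Substitute values: rate = 0.026 × (0.32)^2 × (0.3)^1
Step 3: rate = 0.026 × 0.1024 × 0.3 = 0.00079872 M/s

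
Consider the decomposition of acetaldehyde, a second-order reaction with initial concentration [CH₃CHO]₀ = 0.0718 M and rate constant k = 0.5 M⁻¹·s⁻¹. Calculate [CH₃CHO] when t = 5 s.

0.06087 M

Step 1: For a second-order reaction: 1/[CH₃CHO] = 1/[CH₃CHO]₀ + kt
Step 2: 1/[CH₃CHO] = 1/0.0718 + 0.5 × 5
Step 3: 1/[CH₃CHO] = 13.93 + 2.5 = 16.43
Step 4: [CH₃CHO] = 1/16.43 = 0.06087 M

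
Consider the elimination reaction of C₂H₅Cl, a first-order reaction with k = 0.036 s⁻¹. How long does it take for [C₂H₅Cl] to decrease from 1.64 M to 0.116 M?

73.58 s

Step 1: For first-order: t = ln([C₂H₅Cl]₀/[C₂H₅Cl])/k
Step 2: t = ln(1.64/0.116)/0.036
Step 3: t = ln(14.14)/0.036
Step 4: t = 2.649/0.036 = 73.58 s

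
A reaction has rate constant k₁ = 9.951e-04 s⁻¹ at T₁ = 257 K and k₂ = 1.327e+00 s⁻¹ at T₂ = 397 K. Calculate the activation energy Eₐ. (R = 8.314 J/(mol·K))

43.6 kJ/mol

Step 1: Use the two-temperature Arrhenius form: ln(k₂/k₁) = -Eₐ/R × (1/T₂ - 1/T₁)
Step 2: ln(k₂/k₁) = ln(1.327e+00/9.951e-04) = ln(1333.53) = 7.19559
Step 3: 1/T₂ - 1/T₁ = 1/397 - 1/257 = -1.372159e-03 K⁻¹
Step 4: Eₐ = -R × ln(k₂/k₁) / (1/T₂ - 1/T₁) = -8.314 × 7.19559 / -1.372159e-03
Step 5: Eₐ = 4.3599e+04 J/mol = 43.6 kJ/mol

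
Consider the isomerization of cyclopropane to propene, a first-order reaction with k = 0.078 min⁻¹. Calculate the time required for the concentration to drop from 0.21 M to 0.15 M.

4.314 min

Step 1: For first-order: t = ln([cyclopropane]₀/[cyclopropane])/k
Step 2: t = ln(0.21/0.15)/0.078
Step 3: t = ln(1.4)/0.078
Step 4: t = 0.3365/0.078 = 4.314 min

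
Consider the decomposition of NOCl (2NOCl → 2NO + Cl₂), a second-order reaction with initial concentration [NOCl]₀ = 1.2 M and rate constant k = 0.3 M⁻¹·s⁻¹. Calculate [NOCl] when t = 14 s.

0.1987 M

Step 1: For a second-order reaction: 1/[NOCl] = 1/[NOCl]₀ + kt
Step 2: 1/[NOCl] = 1/1.2 + 0.3 × 14
Step 3: 1/[NOCl] = 0.8333 + 4.2 = 5.033
Step 4: [NOCl] = 1/5.033 = 0.1987 M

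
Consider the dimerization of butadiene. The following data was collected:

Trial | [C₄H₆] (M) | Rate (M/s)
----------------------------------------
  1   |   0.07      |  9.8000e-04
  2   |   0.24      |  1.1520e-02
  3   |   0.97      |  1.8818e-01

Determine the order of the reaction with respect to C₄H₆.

second order (2)

Step 1: Compare trials to find order n where rate₂/rate₁ = ([C₄H₆]₂/[C₄H₆]₁)^n
Step 2: rate₂/rate₁ = 1.1520e-02/9.8000e-04 = 11.76
Step 3: [C₄H₆]₂/[C₄H₆]₁ = 0.24/0.07 = 3.429
Step 4: n = ln(11.76)/ln(3.429) = 2.00 ≈ 2
Step 5: The reaction is second order in C₄H₆.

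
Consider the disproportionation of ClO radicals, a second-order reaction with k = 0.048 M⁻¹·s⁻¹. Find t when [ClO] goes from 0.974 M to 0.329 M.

41.93 s

Step 1: For second-order: t = (1/[ClO] - 1/[ClO]₀)/k
Step 2: t = (1/0.329 - 1/0.974)/0.048
Step 3: t = (3.04 - 1.027)/0.048
Step 4: t = 2.013/0.048 = 41.93 s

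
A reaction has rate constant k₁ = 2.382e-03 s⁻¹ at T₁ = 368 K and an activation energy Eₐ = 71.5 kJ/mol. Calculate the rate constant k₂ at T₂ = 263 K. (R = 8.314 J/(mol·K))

2.113e-07 s⁻¹

Step 1: Use the two-temperature Arrhenius form: ln(k₂/k₁) = -Eₐ/R × (1/T₂ - 1/T₁)
Step 2: Convert Eₐ to J/mol: 71.5 kJ/mol = 71500 J/mol
Step 3: 1/T₂ - 1/T₁ = 1/263 - 1/368 = 1.084890e-03 K⁻¹
Step 4: ln(k₂/k₁) = -71500/8.314 × 1.084890e-03 = -9.33000
Step 5: k₂ = k₁ × exp(-9.33000) = 2.382e-03 × 8.87222e-05 = 2.113e-07 s⁻¹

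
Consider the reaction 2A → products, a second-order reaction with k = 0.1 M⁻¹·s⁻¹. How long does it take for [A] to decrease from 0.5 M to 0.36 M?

7.778 s

Step 1: For second-order: t = (1/[A] - 1/[A]₀)/k
Step 2: t = (1/0.36 - 1/0.5)/0.1
Step 3: t = (2.778 - 2)/0.1
Step 4: t = 0.7778/0.1 = 7.778 s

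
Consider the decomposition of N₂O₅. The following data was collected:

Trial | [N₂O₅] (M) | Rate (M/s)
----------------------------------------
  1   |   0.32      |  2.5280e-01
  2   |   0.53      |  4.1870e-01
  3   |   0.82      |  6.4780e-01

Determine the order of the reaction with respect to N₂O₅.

first order (1)

Step 1: Compare trials to find order n where rate₂/rate₁ = ([N₂O₅]₂/[N₂O₅]₁)^n
Step 2: rate₂/rate₁ = 4.1870e-01/2.5280e-01 = 1.656
Step 3: [N₂O₅]₂/[N₂O₅]₁ = 0.53/0.32 = 1.656
Step 4: n = ln(1.656)/ln(1.656) = 1.00 ≈ 1
Step 5: The reaction is first order in N₂O₅.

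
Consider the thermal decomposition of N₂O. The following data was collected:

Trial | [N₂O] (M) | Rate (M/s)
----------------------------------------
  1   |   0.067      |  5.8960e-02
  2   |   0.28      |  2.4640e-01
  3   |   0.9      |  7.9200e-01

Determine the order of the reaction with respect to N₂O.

first order (1)

Step 1: Compare trials to find order n where rate₂/rate₁ = ([N₂O]₂/[N₂O]₁)^n
Step 2: rate₂/rate₁ = 2.4640e-01/5.8960e-02 = 4.179
Step 3: [N₂O]₂/[N₂O]₁ = 0.28/0.067 = 4.179
Step 4: n = ln(4.179)/ln(4.179) = 1.00 ≈ 1
Step 5: The reaction is first order in N₂O.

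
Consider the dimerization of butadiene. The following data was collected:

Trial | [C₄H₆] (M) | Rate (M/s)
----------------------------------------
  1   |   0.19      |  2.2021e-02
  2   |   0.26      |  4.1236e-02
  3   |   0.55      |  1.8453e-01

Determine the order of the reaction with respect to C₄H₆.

second order (2)

Step 1: Compare trials to find order n where rate₂/rate₁ = ([C₄H₆]₂/[C₄H₆]₁)^n
Step 2: rate₂/rate₁ = 4.1236e-02/2.2021e-02 = 1.873
Step 3: [C₄H₆]₂/[C₄H₆]₁ = 0.26/0.19 = 1.368
Step 4: n = ln(1.873)/ln(1.368) = 2.00 ≈ 2
Step 5: The reaction is second order in C₄H₆.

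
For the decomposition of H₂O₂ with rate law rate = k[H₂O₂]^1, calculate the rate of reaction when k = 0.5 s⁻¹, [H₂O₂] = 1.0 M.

0.5 M/s

Step 1: Identify the rate law: rate = k[H₂O₂]^1
Step 2: Substitute values: rate = 0.5 × (1.0)^1
Step 3: Calculate: rate = 0.5 × 1 = 0.5 M/s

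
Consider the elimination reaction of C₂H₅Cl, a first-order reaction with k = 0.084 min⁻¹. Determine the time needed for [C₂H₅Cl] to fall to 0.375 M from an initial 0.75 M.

8.252 min

Step 1: For first-order: t = ln([C₂H₅Cl]₀/[C₂H₅Cl])/k
Step 2: t = ln(0.75/0.375)/0.084
Step 3: t = ln(2)/0.084
Step 4: t = 0.6931/0.084 = 8.252 min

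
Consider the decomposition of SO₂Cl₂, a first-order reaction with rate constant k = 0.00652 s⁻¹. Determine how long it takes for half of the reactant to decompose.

106.3 s

Step 1: For a first-order reaction, t₁/₂ = ln(2)/k
Step 2: t₁/₂ = ln(2)/0.00652
Step 3: t₁/₂ = 0.6931/0.00652 = 106.3 s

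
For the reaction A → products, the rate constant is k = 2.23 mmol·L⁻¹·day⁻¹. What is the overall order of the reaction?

zeroth order (0)

Step 1: The units of k for an nth-order reaction are (concentration)^(1-n)·(time)⁻¹.
Step 2: Here k has units mmol·L⁻¹·day⁻¹, so the concentration exponent is 1.
Step 3: 1 - n = 1 ⇒ n = 0. The reaction is zeroth order.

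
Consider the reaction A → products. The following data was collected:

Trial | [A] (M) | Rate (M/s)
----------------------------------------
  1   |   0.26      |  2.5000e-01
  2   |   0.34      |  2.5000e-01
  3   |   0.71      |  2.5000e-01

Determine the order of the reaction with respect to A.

zeroth order (0)

Step 1: Compare trials - when concentration changes, rate stays constant.
Step 2: rate₂/rate₁ = 2.5000e-01/2.5000e-01 = 1
Step 3: [A]₂/[A]₁ = 0.34/0.26 = 1.308
Step 4: Since rate ratio ≈ (conc ratio)^0, the reaction is zeroth order.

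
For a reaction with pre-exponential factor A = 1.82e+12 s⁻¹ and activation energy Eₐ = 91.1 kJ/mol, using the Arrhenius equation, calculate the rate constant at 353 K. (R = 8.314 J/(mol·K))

6.01e-02 s⁻¹

Step 1: Use the Arrhenius equation: k = A × exp(-Eₐ/RT)
Step 2: Convert Eₐ to J/mol: 91.1 kJ/mol = 91100 J/mol
Step 3: Calculate the exponent: -Eₐ/(RT) = -91100/(8.314 × 353) = -31.04085
Step 4: k = 1.82e+12 × exp(-31.04085)
Step 5: k = 1.82e+12 × 3.30469e-14 = 6.0145e-02 s⁻¹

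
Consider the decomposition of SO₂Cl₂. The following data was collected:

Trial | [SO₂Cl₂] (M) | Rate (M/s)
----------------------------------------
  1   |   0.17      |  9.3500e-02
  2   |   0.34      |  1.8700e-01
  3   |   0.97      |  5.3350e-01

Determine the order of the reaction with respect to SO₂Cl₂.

first order (1)

Step 1: Compare trials to find order n where rate₂/rate₁ = ([SO₂Cl₂]₂/[SO₂Cl₂]₁)^n
Step 2: rate₂/rate₁ = 1.8700e-01/9.3500e-02 = 2
Step 3: [SO₂Cl₂]₂/[SO₂Cl₂]₁ = 0.34/0.17 = 2
Step 4: n = ln(2)/ln(2) = 1.00 ≈ 1
Step 5: The reaction is first order in SO₂Cl₂.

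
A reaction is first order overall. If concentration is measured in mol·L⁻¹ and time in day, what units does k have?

day⁻¹

Step 1: For overall order n, rate = k × (concentration)^n.
Step 2: Rate has units mol·L⁻¹·day⁻¹; concentration term has units (mol·L⁻¹)^1.
Step 3: k = rate / (concentration)^n, so units of k = (mol·L⁻¹)^(1-1)·day⁻¹ = day⁻¹.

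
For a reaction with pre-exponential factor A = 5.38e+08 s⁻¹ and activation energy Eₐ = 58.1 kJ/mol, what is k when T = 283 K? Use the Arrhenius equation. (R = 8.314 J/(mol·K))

1.02e-02 s⁻¹

Step 1: Use the Arrhenius equation: k = A × exp(-Eₐ/RT)
Step 2: Convert Eₐ to J/mol: 58.1 kJ/mol = 58100 J/mol
Step 3: Calculate the exponent: -Eₐ/(RT) = -58100/(8.314 × 283) = -24.69333
Step 4: k = 5.38e+08 × exp(-24.69333)
Step 5: k = 5.38e+08 × 1.88722e-11 = 1.0153e-02 s⁻¹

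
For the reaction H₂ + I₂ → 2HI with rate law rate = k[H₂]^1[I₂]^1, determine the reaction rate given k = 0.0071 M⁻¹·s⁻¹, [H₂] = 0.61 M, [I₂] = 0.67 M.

0.002902 M/s

Step 1: The rate law is rate = k[H₂]^1[I₂]^1
Step 2: Substitute: rate = 0.0071 × (0.61)^1 × (0.67)^1
Step 3: rate = 0.0071 × 0.61 × 0.67 = 0.00290177 M/s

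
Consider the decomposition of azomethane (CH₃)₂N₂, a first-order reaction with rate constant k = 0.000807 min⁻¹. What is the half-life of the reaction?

858.9 min

Step 1: For a first-order reaction, t₁/₂ = ln(2)/k
Step 2: t₁/₂ = ln(2)/0.000807
Step 3: t₁/₂ = 0.6931/0.000807 = 858.9 min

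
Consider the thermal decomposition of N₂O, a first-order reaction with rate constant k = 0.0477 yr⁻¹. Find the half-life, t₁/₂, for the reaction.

14.53 yr

Step 1: For a first-order reaction, t₁/₂ = ln(2)/k
Step 2: t₁/₂ = ln(2)/0.0477
Step 3: t₁/₂ = 0.6931/0.0477 = 14.53 yr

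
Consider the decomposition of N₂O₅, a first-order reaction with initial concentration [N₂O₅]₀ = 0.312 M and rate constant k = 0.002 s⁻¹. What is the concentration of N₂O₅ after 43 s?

0.2863 M

Step 1: For a first-order reaction: [N₂O₅] = [N₂O₅]₀ × e^(-kt)
Step 2: [N₂O₅] = 0.312 × e^(-0.002 × 43)
Step 3: [N₂O₅] = 0.312 × e^(-0.086)
Step 4: [N₂O₅] = 0.312 × 0.917594 = 0.2863 M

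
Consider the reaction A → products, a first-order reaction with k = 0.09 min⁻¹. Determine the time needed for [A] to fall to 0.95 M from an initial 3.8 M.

15.4 min

Step 1: For first-order: t = ln([A]₀/[A])/k
Step 2: t = ln(3.8/0.95)/0.09
Step 3: t = ln(4)/0.09
Step 4: t = 1.386/0.09 = 15.4 min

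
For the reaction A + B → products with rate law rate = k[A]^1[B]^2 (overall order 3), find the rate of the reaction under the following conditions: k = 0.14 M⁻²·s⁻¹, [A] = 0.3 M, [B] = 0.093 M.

0.0003633 M/s

Step 1: The rate law is rate = k[A]^1[B]^2, overall order = 1+2 = 3
Step 2: Substitute values: rate = 0.14 × (0.3)^1 × (0.093)^2
Step 3: rate = 0.14 × 0.3 × 0.008649 = 0.000363258 M/s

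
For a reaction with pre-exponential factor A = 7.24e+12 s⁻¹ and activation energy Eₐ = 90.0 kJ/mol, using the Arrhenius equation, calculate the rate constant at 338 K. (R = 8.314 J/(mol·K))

8.92e-02 s⁻¹

Step 1: Use the Arrhenius equation: k = A × exp(-Eₐ/RT)
Step 2: Convert Eₐ to J/mol: 90.0 kJ/mol = 90000 J/mol
Step 3: Calculate the exponent: -Eₐ/(RT) = -90000/(8.314 × 338) = -32.02697
Step 4: k = 7.24e+12 × exp(-32.02697)
Step 5: k = 7.24e+12 × 1.23272e-14 = 8.9249e-02 s⁻¹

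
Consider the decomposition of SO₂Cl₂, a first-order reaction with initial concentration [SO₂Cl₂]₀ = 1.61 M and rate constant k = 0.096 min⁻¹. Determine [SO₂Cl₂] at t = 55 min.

0.008199 M

Step 1: For a first-order reaction: [SO₂Cl₂] = [SO₂Cl₂]₀ × e^(-kt)
Step 2: [SO₂Cl₂] = 1.61 × e^(-0.096 × 55)
Step 3: [SO₂Cl₂] = 1.61 × e^(-5.28)
Step 4: [SO₂Cl₂] = 1.61 × 0.00509243 = 0.008199 M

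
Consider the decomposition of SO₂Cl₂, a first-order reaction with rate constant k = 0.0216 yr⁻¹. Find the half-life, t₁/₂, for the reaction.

32.09 yr

Step 1: For a first-order reaction, t₁/₂ = ln(2)/k
Step 2: t₁/₂ = ln(2)/0.0216
Step 3: t₁/₂ = 0.6931/0.0216 = 32.09 yr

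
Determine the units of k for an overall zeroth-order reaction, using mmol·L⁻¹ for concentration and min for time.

mmol·L⁻¹·min⁻¹

Step 1: For overall order n, rate = k × (concentration)^n.
Step 2: Rate has units mmol·L⁻¹·min⁻¹; concentration term has units (mmol·L⁻¹)^0.
Step 3: k = rate / (concentration)^n, so units of k = (mmol·L⁻¹)^(1-0)·min⁻¹ = mmol·L⁻¹·min⁻¹.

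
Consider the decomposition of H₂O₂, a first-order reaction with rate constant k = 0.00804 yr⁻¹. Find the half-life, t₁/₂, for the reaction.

86.21 yr

Step 1: For a first-order reaction, t₁/₂ = ln(2)/k
Step 2: t₁/₂ = ln(2)/0.00804
Step 3: t₁/₂ = 0.6931/0.00804 = 86.21 yr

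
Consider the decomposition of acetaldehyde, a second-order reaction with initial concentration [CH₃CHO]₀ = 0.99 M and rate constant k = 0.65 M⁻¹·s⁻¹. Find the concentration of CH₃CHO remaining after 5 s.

0.2347 M

Step 1: For a second-order reaction: 1/[CH₃CHO] = 1/[CH₃CHO]₀ + kt
Step 2: 1/[CH₃CHO] = 1/0.99 + 0.65 × 5
Step 3: 1/[CH₃CHO] = 1.01 + 3.25 = 4.26
Step 4: [CH₃CHO] = 1/4.26 = 0.2347 M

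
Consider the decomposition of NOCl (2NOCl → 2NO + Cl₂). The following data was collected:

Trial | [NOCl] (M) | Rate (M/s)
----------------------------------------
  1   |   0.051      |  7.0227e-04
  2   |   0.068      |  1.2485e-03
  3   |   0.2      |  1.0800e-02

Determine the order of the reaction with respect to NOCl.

second order (2)

Step 1: Compare trials to find order n where rate₂/rate₁ = ([NOCl]₂/[NOCl]₁)^n
Step 2: rate₂/rate₁ = 1.2485e-03/7.0227e-04 = 1.778
Step 3: [NOCl]₂/[NOCl]₁ = 0.068/0.051 = 1.333
Step 4: n = ln(1.778)/ln(1.333) = 2.00 ≈ 2
Step 5: The reaction is second order in NOCl.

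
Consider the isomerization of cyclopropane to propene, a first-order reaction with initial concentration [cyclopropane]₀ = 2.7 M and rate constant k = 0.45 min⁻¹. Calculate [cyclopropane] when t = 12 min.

0.01219 M

Step 1: For a first-order reaction: [cyclopropane] = [cyclopropane]₀ × e^(-kt)
Step 2: [cyclopropane] = 2.7 × e^(-0.45 × 12)
Step 3: [cyclopropane] = 2.7 × e^(-5.4)
Step 4: [cyclopropane] = 2.7 × 0.00451658 = 0.01219 M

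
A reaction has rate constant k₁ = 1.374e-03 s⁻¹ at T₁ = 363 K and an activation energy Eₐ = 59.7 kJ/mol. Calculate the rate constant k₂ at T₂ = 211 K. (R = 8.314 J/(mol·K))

8.897e-10 s⁻¹

Step 1: Use the two-temperature Arrhenius form: ln(k₂/k₁) = -Eₐ/R × (1/T₂ - 1/T₁)
Step 2: Convert Eₐ to J/mol: 59.7 kJ/mol = 59700 J/mol
Step 3: 1/T₂ - 1/T₁ = 1/211 - 1/363 = 1.984516e-03 K⁻¹
Step 4: ln(k₂/k₁) = -59700/8.314 × 1.984516e-03 = -14.25013
Step 5: k₂ = k₁ × exp(-14.25013) = 1.374e-03 × 6.47511e-07 = 8.897e-10 s⁻¹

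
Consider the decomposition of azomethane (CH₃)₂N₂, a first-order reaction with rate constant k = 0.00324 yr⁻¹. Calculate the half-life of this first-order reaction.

213.9 yr

Step 1: For a first-order reaction, t₁/₂ = ln(2)/k
Step 2: t₁/₂ = ln(2)/0.00324
Step 3: t₁/₂ = 0.6931/0.00324 = 213.9 yr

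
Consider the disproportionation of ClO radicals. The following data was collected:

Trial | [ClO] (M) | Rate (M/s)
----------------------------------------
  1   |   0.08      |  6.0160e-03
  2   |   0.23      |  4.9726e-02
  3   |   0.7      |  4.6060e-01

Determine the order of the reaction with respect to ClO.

second order (2)

Step 1: Compare trials to find order n where rate₂/rate₁ = ([ClO]₂/[ClO]₁)^n
Step 2: rate₂/rate₁ = 4.9726e-02/6.0160e-03 = 8.266
Step 3: [ClO]₂/[ClO]₁ = 0.23/0.08 = 2.875
Step 4: n = ln(8.266)/ln(2.875) = 2.00 ≈ 2
Step 5: The reaction is second order in ClO.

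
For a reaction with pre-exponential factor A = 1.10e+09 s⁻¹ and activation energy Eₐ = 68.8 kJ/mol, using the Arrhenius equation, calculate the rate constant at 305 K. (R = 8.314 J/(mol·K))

1.81e-03 s⁻¹

Step 1: Use the Arrhenius equation: k = A × exp(-Eₐ/RT)
Step 2: Convert Eₐ to J/mol: 68.8 kJ/mol = 68800 J/mol
Step 3: Calculate the exponent: -Eₐ/(RT) = -68800/(8.314 × 305) = -27.13180
Step 4: k = 1.10e+09 × exp(-27.13180)
Step 5: k = 1.10e+09 × 1.64744e-12 = 1.8122e-03 s⁻¹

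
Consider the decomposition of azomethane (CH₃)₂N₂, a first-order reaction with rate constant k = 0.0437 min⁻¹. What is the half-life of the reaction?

15.86 min

Step 1: For a first-order reaction, t₁/₂ = ln(2)/k
Step 2: t₁/₂ = ln(2)/0.0437
Step 3: t₁/₂ = 0.6931/0.0437 = 15.86 min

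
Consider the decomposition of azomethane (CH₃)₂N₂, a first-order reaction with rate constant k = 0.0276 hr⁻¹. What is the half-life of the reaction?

25.11 hr

Step 1: For a first-order reaction, t₁/₂ = ln(2)/k
Step 2: t₁/₂ = ln(2)/0.0276
Step 3: t₁/₂ = 0.6931/0.0276 = 25.11 hr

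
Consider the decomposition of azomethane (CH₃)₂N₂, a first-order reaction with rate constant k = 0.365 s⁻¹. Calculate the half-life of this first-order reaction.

1.899 s

Step 1: For a first-order reaction, t₁/₂ = ln(2)/k
Step 2: t₁/₂ = ln(2)/0.365
Step 3: t₁/₂ = 0.6931/0.365 = 1.899 s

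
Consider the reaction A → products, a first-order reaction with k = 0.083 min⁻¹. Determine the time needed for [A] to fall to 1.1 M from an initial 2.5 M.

9.891 min

Step 1: For first-order: t = ln([A]₀/[A])/k
Step 2: t = ln(2.5/1.1)/0.083
Step 3: t = ln(2.273)/0.083
Step 4: t = 0.821/0.083 = 9.891 min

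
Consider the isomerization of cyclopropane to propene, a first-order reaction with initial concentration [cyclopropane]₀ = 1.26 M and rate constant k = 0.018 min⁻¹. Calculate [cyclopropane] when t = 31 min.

0.7212 M

Step 1: For a first-order reaction: [cyclopropane] = [cyclopropane]₀ × e^(-kt)
Step 2: [cyclopropane] = 1.26 × e^(-0.018 × 31)
Step 3: [cyclopropane] = 1.26 × e^(-0.558)
Step 4: [cyclopropane] = 1.26 × 0.572353 = 0.7212 M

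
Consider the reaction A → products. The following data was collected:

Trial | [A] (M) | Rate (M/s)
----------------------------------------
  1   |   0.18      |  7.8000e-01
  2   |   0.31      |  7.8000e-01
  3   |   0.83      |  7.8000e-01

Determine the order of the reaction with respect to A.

zeroth order (0)

Step 1: Compare trials - when concentration changes, rate stays constant.
Step 2: rate₂/rate₁ = 7.8000e-01/7.8000e-01 = 1
Step 3: [A]₂/[A]₁ = 0.31/0.18 = 1.722
Step 4: Since rate ratio ≈ (conc ratio)^0, the reaction is zeroth order.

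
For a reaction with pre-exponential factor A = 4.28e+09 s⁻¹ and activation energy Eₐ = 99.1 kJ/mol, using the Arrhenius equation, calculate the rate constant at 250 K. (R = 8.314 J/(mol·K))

8.41e-12 s⁻¹

Step 1: Use the Arrhenius equation: k = A × exp(-Eₐ/RT)
Step 2: Convert Eₐ to J/mol: 99.1 kJ/mol = 99100 J/mol
Step 3: Calculate the exponent: -Eₐ/(RT) = -99100/(8.314 × 250) = -47.67861
Step 4: k = 4.28e+09 × exp(-47.67861)
Step 5: k = 4.28e+09 × 1.96536e-21 = 8.4117e-12 s⁻¹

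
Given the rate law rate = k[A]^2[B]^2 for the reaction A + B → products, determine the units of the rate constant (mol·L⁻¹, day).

(mol·L⁻¹)⁻³·day⁻¹

Step 1: Overall order = 2 + 2 = 4.
Step 2: rate has units mol·L⁻¹·day⁻¹; [A]^2[B]^2 has units (mol·L⁻¹)^4.
Step 3: k = rate/([A]^2[B]^2), so units of k = (mol·L⁻¹)^(1-4)·day⁻¹ = (mol·L⁻¹)⁻³·day⁻¹.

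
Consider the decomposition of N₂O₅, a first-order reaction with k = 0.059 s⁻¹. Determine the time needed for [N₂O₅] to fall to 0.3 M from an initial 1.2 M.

23.5 s

Step 1: For first-order: t = ln([N₂O₅]₀/[N₂O₅])/k
Step 2: t = ln(1.2/0.3)/0.059
Step 3: t = ln(4)/0.059
Step 4: t = 1.386/0.059 = 23.5 s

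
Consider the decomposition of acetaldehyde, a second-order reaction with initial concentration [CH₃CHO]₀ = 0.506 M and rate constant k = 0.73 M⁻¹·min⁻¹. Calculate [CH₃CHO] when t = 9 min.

0.117 M

Step 1: For a second-order reaction: 1/[CH₃CHO] = 1/[CH₃CHO]₀ + kt
Step 2: 1/[CH₃CHO] = 1/0.506 + 0.73 × 9
Step 3: 1/[CH₃CHO] = 1.976 + 6.57 = 8.546
Step 4: [CH₃CHO] = 1/8.546 = 0.117 M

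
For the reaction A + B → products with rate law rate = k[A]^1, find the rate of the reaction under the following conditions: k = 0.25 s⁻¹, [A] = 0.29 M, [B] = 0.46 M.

0.0725 M/s

Step 1: The rate law is rate = k[A]^1
Step 2: Note that the rate does not depend on [B] (zero order in B).
Step 3: rate = 0.25 × (0.29)^1 = 0.0725 M/s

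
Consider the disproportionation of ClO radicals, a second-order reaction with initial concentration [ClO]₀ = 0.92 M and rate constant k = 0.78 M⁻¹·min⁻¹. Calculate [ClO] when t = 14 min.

0.08329 M

Step 1: For a second-order reaction: 1/[ClO] = 1/[ClO]₀ + kt
Step 2: 1/[ClO] = 1/0.92 + 0.78 × 14
Step 3: 1/[ClO] = 1.087 + 10.92 = 12.01
Step 4: [ClO] = 1/12.01 = 0.08329 M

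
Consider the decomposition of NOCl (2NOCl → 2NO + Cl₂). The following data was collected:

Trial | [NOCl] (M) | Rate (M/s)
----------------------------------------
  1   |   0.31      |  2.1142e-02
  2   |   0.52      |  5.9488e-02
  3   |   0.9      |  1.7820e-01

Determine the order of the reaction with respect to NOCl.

second order (2)

Step 1: Compare trials to find order n where rate₂/rate₁ = ([NOCl]₂/[NOCl]₁)^n
Step 2: rate₂/rate₁ = 5.9488e-02/2.1142e-02 = 2.814
Step 3: [NOCl]₂/[NOCl]₁ = 0.52/0.31 = 1.677
Step 4: n = ln(2.814)/ln(1.677) = 2.00 ≈ 2
Step 5: The reaction is second order in NOCl.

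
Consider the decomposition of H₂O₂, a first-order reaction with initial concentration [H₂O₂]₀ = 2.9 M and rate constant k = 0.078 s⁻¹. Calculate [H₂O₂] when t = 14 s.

0.9731 M

Step 1: For a first-order reaction: [H₂O₂] = [H₂O₂]₀ × e^(-kt)
Step 2: [H₂O₂] = 2.9 × e^(-0.078 × 14)
Step 3: [H₂O₂] = 2.9 × e^(-1.092)
Step 4: [H₂O₂] = 2.9 × 0.335545 = 0.9731 M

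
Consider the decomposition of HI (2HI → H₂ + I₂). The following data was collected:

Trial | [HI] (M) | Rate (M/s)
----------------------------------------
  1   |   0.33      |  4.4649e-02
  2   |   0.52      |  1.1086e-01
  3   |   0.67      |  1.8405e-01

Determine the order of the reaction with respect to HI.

second order (2)

Step 1: Compare trials to find order n where rate₂/rate₁ = ([HI]₂/[HI]₁)^n
Step 2: rate₂/rate₁ = 1.1086e-01/4.4649e-02 = 2.483
Step 3: [HI]₂/[HI]₁ = 0.52/0.33 = 1.576
Step 4: n = ln(2.483)/ln(1.576) = 2.00 ≈ 2
Step 5: The reaction is second order in HI.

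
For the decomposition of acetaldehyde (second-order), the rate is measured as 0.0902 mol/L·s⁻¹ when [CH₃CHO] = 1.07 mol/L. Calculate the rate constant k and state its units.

0.07878 (mol/L)⁻¹·s⁻¹

Step 1: rate = k[CH₃CHO]^2, so k = rate / [CH₃CHO]^2.
Step 2: k = 0.0902 / (1.07)^2 = 0.0902 / 1.145.
Step 3: k = 0.07878 (mol/L)⁻¹·s⁻¹.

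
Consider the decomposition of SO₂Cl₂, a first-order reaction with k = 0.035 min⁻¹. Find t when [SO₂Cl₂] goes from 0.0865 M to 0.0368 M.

24.42 min

Step 1: For first-order: t = ln([SO₂Cl₂]₀/[SO₂Cl₂])/k
Step 2: t = ln(0.0865/0.0368)/0.035
Step 3: t = ln(2.351)/0.035
Step 4: t = 0.8546/0.035 = 24.42 min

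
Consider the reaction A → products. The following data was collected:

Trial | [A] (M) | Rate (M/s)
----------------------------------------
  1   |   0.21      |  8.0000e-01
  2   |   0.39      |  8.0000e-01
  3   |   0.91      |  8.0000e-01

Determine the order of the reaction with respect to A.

zeroth order (0)

Step 1: Compare trials - when concentration changes, rate stays constant.
Step 2: rate₂/rate₁ = 8.0000e-01/8.0000e-01 = 1
Step 3: [A]₂/[A]₁ = 0.39/0.21 = 1.857
Step 4: Since rate ratio ≈ (conc ratio)^0, the reaction is zeroth order.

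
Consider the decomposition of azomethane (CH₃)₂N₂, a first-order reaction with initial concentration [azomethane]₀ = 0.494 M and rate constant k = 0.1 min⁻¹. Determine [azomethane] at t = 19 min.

0.07389 M

Step 1: For a first-order reaction: [azomethane] = [azomethane]₀ × e^(-kt)
Step 2: [azomethane] = 0.494 × e^(-0.1 × 19)
Step 3: [azomethane] = 0.494 × e^(-1.9)
Step 4: [azomethane] = 0.494 × 0.149569 = 0.07389 M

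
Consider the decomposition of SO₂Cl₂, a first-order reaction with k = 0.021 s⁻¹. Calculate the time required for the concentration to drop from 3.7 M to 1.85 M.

33.01 s

Step 1: For first-order: t = ln([SO₂Cl₂]₀/[SO₂Cl₂])/k
Step 2: t = ln(3.7/1.85)/0.021
Step 3: t = ln(2)/0.021
Step 4: t = 0.6931/0.021 = 33.01 s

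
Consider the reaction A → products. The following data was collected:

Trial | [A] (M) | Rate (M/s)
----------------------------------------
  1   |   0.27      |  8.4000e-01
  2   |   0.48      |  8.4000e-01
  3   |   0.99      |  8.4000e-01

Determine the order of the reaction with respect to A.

zeroth order (0)

Step 1: Compare trials - when concentration changes, rate stays constant.
Step 2: rate₂/rate₁ = 8.4000e-01/8.4000e-01 = 1
Step 3: [A]₂/[A]₁ = 0.48/0.27 = 1.778
Step 4: Since rate ratio ≈ (conc ratio)^0, the reaction is zeroth order.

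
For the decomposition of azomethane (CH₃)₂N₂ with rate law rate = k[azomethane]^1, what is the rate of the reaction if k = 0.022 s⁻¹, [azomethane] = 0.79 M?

0.01738 M/s

Step 1: Identify the rate law: rate = k[azomethane]^1
Step 2: Substitute values: rate = 0.022 × (0.79)^1
Step 3: Calculate: rate = 0.022 × 0.79 = 0.01738 M/s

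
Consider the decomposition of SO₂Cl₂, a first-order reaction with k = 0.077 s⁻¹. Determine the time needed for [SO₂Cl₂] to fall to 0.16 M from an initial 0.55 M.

16.04 s

Step 1: For first-order: t = ln([SO₂Cl₂]₀/[SO₂Cl₂])/k
Step 2: t = ln(0.55/0.16)/0.077
Step 3: t = ln(3.438)/0.077
Step 4: t = 1.235/0.077 = 16.04 s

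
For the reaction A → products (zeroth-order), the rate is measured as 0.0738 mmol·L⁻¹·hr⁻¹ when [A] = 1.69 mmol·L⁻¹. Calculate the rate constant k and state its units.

0.0738 mmol·L⁻¹·hr⁻¹

Step 1: For a zeroth-order reaction, rate = k (independent of concentration).
Step 2: k = rate = 0.0738 mmol·L⁻¹·hr⁻¹.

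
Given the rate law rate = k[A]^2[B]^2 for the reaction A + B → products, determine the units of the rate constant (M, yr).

M⁻³·yr⁻¹

Step 1: Overall order = 2 + 2 = 4.
Step 2: rate has units M·yr⁻¹; [A]^2[B]^2 has units M^4.
Step 3: k = rate/([A]^2[B]^2), so units of k = M^(1-4)·yr⁻¹ = M⁻³·yr⁻¹.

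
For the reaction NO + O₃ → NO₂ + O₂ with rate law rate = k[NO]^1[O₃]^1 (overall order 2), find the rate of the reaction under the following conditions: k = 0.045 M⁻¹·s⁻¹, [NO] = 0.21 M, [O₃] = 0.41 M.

0.003874 M/s

Step 1: The rate law is rate = k[NO]^1[O₃]^1, overall order = 1+1 = 2
Step 2: Substitute values: rate = 0.045 × (0.21)^1 × (0.41)^1
Step 3: rate = 0.045 × 0.21 × 0.41 = 0.0038745 M/s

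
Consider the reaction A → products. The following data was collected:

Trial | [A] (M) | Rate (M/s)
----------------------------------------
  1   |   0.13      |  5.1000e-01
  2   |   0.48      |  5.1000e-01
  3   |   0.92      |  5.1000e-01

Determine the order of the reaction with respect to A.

zeroth order (0)

Step 1: Compare trials - when concentration changes, rate stays constant.
Step 2: rate₂/rate₁ = 5.1000e-01/5.1000e-01 = 1
Step 3: [A]₂/[A]₁ = 0.48/0.13 = 3.692
Step 4: Since rate ratio ≈ (conc ratio)^0, the reaction is zeroth order.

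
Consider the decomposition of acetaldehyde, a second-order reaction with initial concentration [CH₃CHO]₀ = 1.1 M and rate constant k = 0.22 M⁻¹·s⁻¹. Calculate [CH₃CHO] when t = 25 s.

0.156 M

Step 1: For a second-order reaction: 1/[CH₃CHO] = 1/[CH₃CHO]₀ + kt
Step 2: 1/[CH₃CHO] = 1/1.1 + 0.22 × 25
Step 3: 1/[CH₃CHO] = 0.9091 + 5.5 = 6.409
Step 4: [CH₃CHO] = 1/6.409 = 0.156 M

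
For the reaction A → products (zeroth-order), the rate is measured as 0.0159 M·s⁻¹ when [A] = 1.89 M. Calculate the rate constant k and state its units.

0.0159 M·s⁻¹

Step 1: For a zeroth-order reaction, rate = k (independent of concentration).
Step 2: k = rate = 0.0159 M·s⁻¹.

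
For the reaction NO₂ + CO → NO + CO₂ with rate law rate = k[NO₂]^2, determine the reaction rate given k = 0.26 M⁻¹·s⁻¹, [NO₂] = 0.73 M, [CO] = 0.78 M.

0.1386 M/s

Step 1: The rate law is rate = k[NO₂]^2
Step 2: Note that the rate does not depend on [CO] (zero order in CO).
Step 3: rate = 0.26 × (0.73)^2 = 0.138554 M/s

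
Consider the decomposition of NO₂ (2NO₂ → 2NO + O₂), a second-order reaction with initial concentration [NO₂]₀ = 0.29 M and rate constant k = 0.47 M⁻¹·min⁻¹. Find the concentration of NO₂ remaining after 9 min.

0.1302 M

Step 1: For a second-order reaction: 1/[NO₂] = 1/[NO₂]₀ + kt
Step 2: 1/[NO₂] = 1/0.29 + 0.47 × 9
Step 3: 1/[NO₂] = 3.448 + 4.23 = 7.678
Step 4: [NO₂] = 1/7.678 = 0.1302 M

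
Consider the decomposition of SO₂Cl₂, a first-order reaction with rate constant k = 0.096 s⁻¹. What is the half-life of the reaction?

7.22 s

Step 1: For a first-order reaction, t₁/₂ = ln(2)/k
Step 2: t₁/₂ = ln(2)/0.096
Step 3: t₁/₂ = 0.6931/0.096 = 7.22 s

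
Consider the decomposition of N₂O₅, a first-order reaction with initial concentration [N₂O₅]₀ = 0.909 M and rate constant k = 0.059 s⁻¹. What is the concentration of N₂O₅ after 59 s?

0.02798 M

Step 1: For a first-order reaction: [N₂O₅] = [N₂O₅]₀ × e^(-kt)
Step 2: [N₂O₅] = 0.909 × e^(-0.059 × 59)
Step 3: [N₂O₅] = 0.909 × e^(-3.481)
Step 4: [N₂O₅] = 0.909 × 0.0307766 = 0.02798 M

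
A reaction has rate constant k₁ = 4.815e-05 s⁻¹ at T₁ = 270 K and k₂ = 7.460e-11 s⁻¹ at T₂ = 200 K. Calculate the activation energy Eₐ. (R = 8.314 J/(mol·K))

85.8 kJ/mol

Step 1: Use the two-temperature Arrhenius form: ln(k₂/k₁) = -Eₐ/R × (1/T₂ - 1/T₁)
Step 2: ln(k₂/k₁) = ln(7.460e-11/4.815e-05) = ln(1.54933e-06) = -13.3777
Step 3: 1/T₂ - 1/T₁ = 1/200 - 1/270 = 1.296296e-03 K⁻¹
Step 4: Eₐ = -R × ln(k₂/k₁) / (1/T₂ - 1/T₁) = -8.314 × -13.3777 / 1.296296e-03
Step 5: Eₐ = 8.5800e+04 J/mol = 85.8 kJ/mol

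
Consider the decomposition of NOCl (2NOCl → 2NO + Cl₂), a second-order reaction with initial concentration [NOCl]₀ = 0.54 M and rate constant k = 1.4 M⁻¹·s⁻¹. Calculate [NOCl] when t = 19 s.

0.03515 M

Step 1: For a second-order reaction: 1/[NOCl] = 1/[NOCl]₀ + kt
Step 2: 1/[NOCl] = 1/0.54 + 1.4 × 19
Step 3: 1/[NOCl] = 1.852 + 26.6 = 28.45
Step 4: [NOCl] = 1/28.45 = 0.03515 M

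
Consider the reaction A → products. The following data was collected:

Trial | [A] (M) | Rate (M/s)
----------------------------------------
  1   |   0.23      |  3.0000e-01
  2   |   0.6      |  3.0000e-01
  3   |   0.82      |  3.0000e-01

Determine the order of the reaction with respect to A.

zeroth order (0)

Step 1: Compare trials - when concentration changes, rate stays constant.
Step 2: rate₂/rate₁ = 3.0000e-01/3.0000e-01 = 1
Step 3: [A]₂/[A]₁ = 0.6/0.23 = 2.609
Step 4: Since rate ratio ≈ (conc ratio)^0, the reaction is zeroth order.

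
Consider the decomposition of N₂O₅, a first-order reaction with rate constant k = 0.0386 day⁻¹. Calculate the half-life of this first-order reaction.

17.96 day

Step 1: For a first-order reaction, t₁/₂ = ln(2)/k
Step 2: t₁/₂ = ln(2)/0.0386
Step 3: t₁/₂ = 0.6931/0.0386 = 17.96 day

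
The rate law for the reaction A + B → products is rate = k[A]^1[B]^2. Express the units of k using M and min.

M⁻²·min⁻¹

Step 1: Overall order = 1 + 2 = 3.
Step 2: rate has units M·min⁻¹; [A]^1[B]^2 has units M^3.
Step 3: k = rate/([A]^1[B]^2), so units of k = M^(1-3)·min⁻¹ = M⁻²·min⁻¹.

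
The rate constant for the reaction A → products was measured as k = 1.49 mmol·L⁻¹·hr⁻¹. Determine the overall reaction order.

zeroth order (0)

Step 1: The units of k for an nth-order reaction are (concentration)^(1-n)·(time)⁻¹.
Step 2: Here k has units mmol·L⁻¹·hr⁻¹, so the concentration exponent is 1.
Step 3: 1 - n = 1 ⇒ n = 0. The reaction is zeroth order.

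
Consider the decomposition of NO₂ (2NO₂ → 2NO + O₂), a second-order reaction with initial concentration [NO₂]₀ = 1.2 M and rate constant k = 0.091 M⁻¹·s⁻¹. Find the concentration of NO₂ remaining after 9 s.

0.6052 M

Step 1: For a second-order reaction: 1/[NO₂] = 1/[NO₂]₀ + kt
Step 2: 1/[NO₂] = 1/1.2 + 0.091 × 9
Step 3: 1/[NO₂] = 0.8333 + 0.819 = 1.652
Step 4: [NO₂] = 1/1.652 = 0.6052 M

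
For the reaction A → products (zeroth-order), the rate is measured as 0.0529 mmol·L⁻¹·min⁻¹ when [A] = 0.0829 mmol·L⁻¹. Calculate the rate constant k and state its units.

0.0529 mmol·L⁻¹·min⁻¹

Step 1: For a zeroth-order reaction, rate = k (independent of concentration).
Step 2: k = rate = 0.0529 mmol·L⁻¹·min⁻¹.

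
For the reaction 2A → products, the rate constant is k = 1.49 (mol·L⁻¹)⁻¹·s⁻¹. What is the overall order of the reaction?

second order (2)

Step 1: The units of k for an nth-order reaction are (concentration)^(1-n)·(time)⁻¹.
Step 2: Here k has units (mol·L⁻¹)⁻¹·s⁻¹, so the concentration exponent is -1.
Step 3: 1 - n = -1 ⇒ n = 2. The reaction is second order.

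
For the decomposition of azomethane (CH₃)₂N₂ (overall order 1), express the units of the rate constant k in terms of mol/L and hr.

hr⁻¹

Step 1: For overall order n, rate = k × (concentration)^n.
Step 2: Rate has units mol/L·hr⁻¹; concentration term has units (mol/L)^1.
Step 3: k = rate / (concentration)^n, so units of k = (mol/L)^(1-1)·hr⁻¹ = hr⁻¹.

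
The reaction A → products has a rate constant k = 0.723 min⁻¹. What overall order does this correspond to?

first order (1)

Step 1: The units of k for an nth-order reaction are (concentration)^(1-n)·(time)⁻¹.
Step 2: Here k has units min⁻¹, so the concentration exponent is 0.
Step 3: 1 - n = 0 ⇒ n = 1. The reaction is first order.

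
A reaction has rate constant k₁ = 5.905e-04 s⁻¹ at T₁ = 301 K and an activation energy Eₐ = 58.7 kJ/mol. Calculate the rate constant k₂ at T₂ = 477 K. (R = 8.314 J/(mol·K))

3.388e+00 s⁻¹

Step 1: Use the two-temperature Arrhenius form: ln(k₂/k₁) = -Eₐ/R × (1/T₂ - 1/T₁)
Step 2: Convert Eₐ to J/mol: 58.7 kJ/mol = 58700 J/mol
Step 3: 1/T₂ - 1/T₁ = 1/477 - 1/301 = -1.225823e-03 K⁻¹
Step 4: ln(k₂/k₁) = -58700/8.314 × -1.225823e-03 = 8.65478
Step 5: k₂ = k₁ × exp(8.65478) = 5.905e-04 × 5.73751e+03 = 3.388e+00 s⁻¹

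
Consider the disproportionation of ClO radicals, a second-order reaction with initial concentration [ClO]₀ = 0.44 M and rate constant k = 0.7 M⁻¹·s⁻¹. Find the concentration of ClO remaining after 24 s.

0.05243 M

Step 1: For a second-order reaction: 1/[ClO] = 1/[ClO]₀ + kt
Step 2: 1/[ClO] = 1/0.44 + 0.7 × 24
Step 3: 1/[ClO] = 2.273 + 16.8 = 19.07
Step 4: [ClO] = 1/19.07 = 0.05243 M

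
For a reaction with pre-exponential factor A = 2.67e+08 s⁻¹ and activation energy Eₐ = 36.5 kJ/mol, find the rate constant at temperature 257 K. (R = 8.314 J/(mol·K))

1.02e+01 s⁻¹

Step 1: Use the Arrhenius equation: k = A × exp(-Eₐ/RT)
Step 2: Convert Eₐ to J/mol: 36.5 kJ/mol = 36500 J/mol
Step 3: Calculate the exponent: -Eₐ/(RT) = -36500/(8.314 × 257) = -17.08243
Step 4: k = 2.67e+08 × exp(-17.08243)
Step 5: k = 2.67e+08 × 3.81237e-08 = 1.0179e+01 s⁻¹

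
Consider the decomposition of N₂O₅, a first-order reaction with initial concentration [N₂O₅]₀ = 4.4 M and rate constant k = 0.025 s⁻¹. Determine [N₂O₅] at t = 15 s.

3.024 M

Step 1: For a first-order reaction: [N₂O₅] = [N₂O₅]₀ × e^(-kt)
Step 2: [N₂O₅] = 4.4 × e^(-0.025 × 15)
Step 3: [N₂O₅] = 4.4 × e^(-0.375)
Step 4: [N₂O₅] = 4.4 × 0.687289 = 3.024 M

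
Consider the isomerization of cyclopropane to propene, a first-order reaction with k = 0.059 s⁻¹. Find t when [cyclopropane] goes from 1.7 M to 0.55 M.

19.13 s

Step 1: For first-order: t = ln([cyclopropane]₀/[cyclopropane])/k
Step 2: t = ln(1.7/0.55)/0.059
Step 3: t = ln(3.091)/0.059
Step 4: t = 1.128/0.059 = 19.13 s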